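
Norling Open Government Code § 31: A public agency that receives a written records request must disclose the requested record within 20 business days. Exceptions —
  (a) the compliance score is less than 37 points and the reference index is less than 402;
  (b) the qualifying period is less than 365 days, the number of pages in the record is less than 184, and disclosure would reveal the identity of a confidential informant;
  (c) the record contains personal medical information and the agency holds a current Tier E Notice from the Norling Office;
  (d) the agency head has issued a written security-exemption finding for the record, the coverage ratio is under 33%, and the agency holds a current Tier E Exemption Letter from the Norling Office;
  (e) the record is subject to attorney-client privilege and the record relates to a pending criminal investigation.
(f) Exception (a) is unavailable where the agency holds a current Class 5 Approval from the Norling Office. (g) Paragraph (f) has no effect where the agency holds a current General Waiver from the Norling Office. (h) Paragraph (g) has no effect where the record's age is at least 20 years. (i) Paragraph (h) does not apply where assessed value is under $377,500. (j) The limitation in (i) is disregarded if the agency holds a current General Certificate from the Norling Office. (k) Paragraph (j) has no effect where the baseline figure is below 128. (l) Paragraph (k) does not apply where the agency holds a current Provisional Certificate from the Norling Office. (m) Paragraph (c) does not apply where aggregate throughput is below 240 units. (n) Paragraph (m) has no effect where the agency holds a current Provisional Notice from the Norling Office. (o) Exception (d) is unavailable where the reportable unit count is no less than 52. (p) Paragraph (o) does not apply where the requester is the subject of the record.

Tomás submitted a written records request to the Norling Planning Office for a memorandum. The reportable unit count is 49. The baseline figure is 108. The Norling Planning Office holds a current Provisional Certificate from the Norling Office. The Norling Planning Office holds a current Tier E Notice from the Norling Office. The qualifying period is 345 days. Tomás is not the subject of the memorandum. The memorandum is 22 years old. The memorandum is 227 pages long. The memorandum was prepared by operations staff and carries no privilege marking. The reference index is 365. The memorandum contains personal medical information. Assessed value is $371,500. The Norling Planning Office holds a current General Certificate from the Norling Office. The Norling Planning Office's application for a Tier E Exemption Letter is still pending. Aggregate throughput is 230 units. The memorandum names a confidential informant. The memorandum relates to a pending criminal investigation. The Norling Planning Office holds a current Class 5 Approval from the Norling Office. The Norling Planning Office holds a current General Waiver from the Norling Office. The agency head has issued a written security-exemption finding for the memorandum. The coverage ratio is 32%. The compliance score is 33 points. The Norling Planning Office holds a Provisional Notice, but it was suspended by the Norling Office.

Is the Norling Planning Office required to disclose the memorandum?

Exception (a)'s conditions are all satisfied: the compliance score is 33 points, less than the 37 points limit; the reference index is 365, less than the 402 limit. But: (f) operates — a current Class 5 Approval is held. (g) applies (a current General Waiver is held), but is set aside by (h): (h) operates against (g): the record's age is 22 years, meeting the 20 years threshold. (i) is engaged (assessed value is $371,500, under the $377,500 limit), but is set aside by (j): (j) applies — a current General Certificate is held. (k) would limit (j) — the baseline figure is 108, below the 128 limit — but (l) sets (k) aside: (l) operates — a current Provisional Certificate is held. So (a) is unavailable.
Exception (b) fails — the number of pages in the record is 227, not less than 184.
All of (c)'s requirements are met (the memorandum contains personal medical information; a current Tier E Notice is held). But applying paragraphs (m)–(n): (m) operates against (c): aggregate throughput is 230 units, below the 240 units limit. (n), which would lift (m), does not operate here — there is no Provisional Notice in force. So (c) is unavailable.
Exception (d) does not apply: the Tier E Exemption Letter is not current.
Exception (e) fails — the memorandum carries no privilege marking.
Every exception is unavailable, so the rule governs.

Yes — the Norling Planning Office must disclose the memorandum.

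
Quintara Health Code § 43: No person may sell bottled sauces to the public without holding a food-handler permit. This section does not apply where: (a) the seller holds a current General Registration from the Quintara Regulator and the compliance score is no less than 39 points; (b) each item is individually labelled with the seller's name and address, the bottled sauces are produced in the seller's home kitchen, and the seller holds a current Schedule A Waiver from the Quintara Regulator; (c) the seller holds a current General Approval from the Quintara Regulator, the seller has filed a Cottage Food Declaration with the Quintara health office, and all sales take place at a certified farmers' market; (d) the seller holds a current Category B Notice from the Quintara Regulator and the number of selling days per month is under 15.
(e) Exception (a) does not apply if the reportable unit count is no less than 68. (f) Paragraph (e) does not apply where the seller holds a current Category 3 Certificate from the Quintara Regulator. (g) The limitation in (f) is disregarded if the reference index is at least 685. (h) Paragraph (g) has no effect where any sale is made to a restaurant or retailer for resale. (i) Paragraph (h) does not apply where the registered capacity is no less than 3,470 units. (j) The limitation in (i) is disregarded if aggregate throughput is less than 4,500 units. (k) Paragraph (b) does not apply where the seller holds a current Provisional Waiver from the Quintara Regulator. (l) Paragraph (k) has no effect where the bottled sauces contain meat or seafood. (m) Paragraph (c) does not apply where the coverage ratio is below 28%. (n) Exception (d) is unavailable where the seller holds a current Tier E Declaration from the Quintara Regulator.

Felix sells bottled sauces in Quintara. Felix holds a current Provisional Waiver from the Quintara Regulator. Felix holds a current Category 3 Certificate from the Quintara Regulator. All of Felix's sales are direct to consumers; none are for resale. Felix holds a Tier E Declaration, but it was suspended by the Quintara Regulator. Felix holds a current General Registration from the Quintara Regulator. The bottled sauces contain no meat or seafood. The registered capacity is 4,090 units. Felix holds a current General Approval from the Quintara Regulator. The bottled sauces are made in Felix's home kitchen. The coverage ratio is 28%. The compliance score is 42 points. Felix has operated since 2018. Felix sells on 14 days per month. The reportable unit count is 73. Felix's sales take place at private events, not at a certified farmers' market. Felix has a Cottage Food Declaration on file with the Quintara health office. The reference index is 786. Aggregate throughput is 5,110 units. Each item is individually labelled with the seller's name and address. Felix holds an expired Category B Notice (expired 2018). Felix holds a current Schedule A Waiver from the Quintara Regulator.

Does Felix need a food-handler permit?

Yes — Felix must hold a food-handler permit.

Exception (a)'s conditions are all satisfied: a current General Registration is held; the compliance score is 42 points, meeting the 39 points threshold. But applying paragraphs (e)–(j): (e) operates against (a): the reportable unit count is 73, meeting the 68 threshold. (f) is engaged (a current Category 3 Certificate is held), but yields to (g): (g) applies — the reference index is 786, meeting the 685 threshold. (h) does not operate here (no sales are for resale), so (g) stands. (a) is therefore removed.
Exception (b) is satisfied on its face — items are individually labelled; the bottled sauces are home-kitchen produced; a current Schedule A Waiver is held. But: (k) operates — a current Provisional Waiver is held. (l) is inapplicable (the bottled sauces contain no meat or seafood), so (k) stands. Exception (b) does not apply.
Exception (c) does not apply: sales are at private events, not a certified farmers' market.
Exception (d) requires that the seller holds a current Category B Notice from the Quintara Regulator; but there is no Category B Notice in force, so (d) is unavailable.
None of the exceptions is available; § 43 applies in full.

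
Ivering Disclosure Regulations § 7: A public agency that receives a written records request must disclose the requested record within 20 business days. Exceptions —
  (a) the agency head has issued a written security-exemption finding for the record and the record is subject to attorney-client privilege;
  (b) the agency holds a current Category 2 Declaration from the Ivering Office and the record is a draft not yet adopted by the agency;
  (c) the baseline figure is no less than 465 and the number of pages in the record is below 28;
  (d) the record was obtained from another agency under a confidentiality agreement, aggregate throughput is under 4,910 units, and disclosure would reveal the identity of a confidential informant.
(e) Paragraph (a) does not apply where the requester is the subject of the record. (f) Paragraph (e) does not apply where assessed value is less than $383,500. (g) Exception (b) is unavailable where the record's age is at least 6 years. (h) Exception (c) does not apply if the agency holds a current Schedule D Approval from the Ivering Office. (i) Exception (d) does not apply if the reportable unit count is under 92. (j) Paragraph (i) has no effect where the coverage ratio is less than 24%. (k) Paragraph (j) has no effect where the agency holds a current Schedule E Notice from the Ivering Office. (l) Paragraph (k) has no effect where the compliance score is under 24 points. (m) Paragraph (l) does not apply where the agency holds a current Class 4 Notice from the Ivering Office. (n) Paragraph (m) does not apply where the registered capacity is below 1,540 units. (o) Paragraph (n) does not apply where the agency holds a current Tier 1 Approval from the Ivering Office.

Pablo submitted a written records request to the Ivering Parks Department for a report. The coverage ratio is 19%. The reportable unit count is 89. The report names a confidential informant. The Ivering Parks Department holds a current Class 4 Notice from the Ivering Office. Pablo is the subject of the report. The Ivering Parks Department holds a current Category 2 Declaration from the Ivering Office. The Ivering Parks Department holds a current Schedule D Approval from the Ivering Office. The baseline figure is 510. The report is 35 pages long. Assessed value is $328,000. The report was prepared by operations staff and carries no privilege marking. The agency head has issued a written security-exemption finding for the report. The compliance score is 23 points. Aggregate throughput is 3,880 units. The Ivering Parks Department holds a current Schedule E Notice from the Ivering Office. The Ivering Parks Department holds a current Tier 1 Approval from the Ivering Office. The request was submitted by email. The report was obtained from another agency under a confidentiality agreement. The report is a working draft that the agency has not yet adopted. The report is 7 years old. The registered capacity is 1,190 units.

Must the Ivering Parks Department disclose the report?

Exception (a) requires that the record is subject to attorney-client privilege; but the report carries no privilege marking, so (a) is unavailable.
Exception (b): a current Category 2 Declaration is held; the report is an unadopted draft — every condition holds. However, paragraph (g) must be considered: (g) operates against (b): the record's age is 7 years, meeting the 6 years threshold. Exception (b) does not apply.
Exception (c) fails — the number of pages in the record is 35, not below 28.
Exception (d)'s conditions are all satisfied: the report was obtained under a confidentiality agreement; aggregate throughput is 3,880 units, under the 4,910 units limit; the report names a confidential informant. But applying paragraphs (i)–(o): (i) is triggered — the reportable unit count is 89, under the 92 limit. (j) operates (the coverage ratio is 19%, less than the 24% limit), but is displaced by (k): (k) is triggered — a current Schedule E Notice is held. (l) would limit (k) — the compliance score is 23 points, under the 24 points limit — but (m) sets (l) aside: (m) applies — a current Class 4 Notice is held. (n) applies (the registered capacity is 1,190 units, below the 1,540 units limit), but is overridden by (o): (o) is triggered — a current Tier 1 Approval is held. (d) is therefore removed.
No exception displaces § 7.

Yes — the Ivering Parks Department must disclose the report.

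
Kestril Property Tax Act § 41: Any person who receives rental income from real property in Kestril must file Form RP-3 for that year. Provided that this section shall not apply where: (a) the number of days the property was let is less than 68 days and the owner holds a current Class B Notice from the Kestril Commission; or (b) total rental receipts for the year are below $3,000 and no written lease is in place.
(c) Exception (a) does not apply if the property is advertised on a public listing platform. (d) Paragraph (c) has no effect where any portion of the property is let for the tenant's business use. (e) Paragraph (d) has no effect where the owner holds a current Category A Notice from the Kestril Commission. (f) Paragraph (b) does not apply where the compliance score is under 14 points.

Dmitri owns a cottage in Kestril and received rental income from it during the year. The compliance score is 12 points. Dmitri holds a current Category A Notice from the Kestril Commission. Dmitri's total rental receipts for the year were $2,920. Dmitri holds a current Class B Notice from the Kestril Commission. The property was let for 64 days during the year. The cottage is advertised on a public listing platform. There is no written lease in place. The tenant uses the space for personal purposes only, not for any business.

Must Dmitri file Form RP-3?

Yes — Dmitri must file Form RP-3.

Exception (a): the number of days the property was let is 64 days, less than the 68 days limit; a current Class B Notice is held — every condition holds. Turning to paragraphs (c)–(e): (c) operates against (a): the property is publicly advertised. (d) is not triggered (the space is used for personal purposes only), so (c) stands. Exception (a) does not apply.
Exception (b) is satisfied on its face — total rental receipts for the year are $2,920, below the $3,000 limit; there is no written lease. But applying paragraph (f): (f) is triggered — the compliance score is 12 points, under the 14 points limit. Exception (b) does not apply.
No exception displaces § 41.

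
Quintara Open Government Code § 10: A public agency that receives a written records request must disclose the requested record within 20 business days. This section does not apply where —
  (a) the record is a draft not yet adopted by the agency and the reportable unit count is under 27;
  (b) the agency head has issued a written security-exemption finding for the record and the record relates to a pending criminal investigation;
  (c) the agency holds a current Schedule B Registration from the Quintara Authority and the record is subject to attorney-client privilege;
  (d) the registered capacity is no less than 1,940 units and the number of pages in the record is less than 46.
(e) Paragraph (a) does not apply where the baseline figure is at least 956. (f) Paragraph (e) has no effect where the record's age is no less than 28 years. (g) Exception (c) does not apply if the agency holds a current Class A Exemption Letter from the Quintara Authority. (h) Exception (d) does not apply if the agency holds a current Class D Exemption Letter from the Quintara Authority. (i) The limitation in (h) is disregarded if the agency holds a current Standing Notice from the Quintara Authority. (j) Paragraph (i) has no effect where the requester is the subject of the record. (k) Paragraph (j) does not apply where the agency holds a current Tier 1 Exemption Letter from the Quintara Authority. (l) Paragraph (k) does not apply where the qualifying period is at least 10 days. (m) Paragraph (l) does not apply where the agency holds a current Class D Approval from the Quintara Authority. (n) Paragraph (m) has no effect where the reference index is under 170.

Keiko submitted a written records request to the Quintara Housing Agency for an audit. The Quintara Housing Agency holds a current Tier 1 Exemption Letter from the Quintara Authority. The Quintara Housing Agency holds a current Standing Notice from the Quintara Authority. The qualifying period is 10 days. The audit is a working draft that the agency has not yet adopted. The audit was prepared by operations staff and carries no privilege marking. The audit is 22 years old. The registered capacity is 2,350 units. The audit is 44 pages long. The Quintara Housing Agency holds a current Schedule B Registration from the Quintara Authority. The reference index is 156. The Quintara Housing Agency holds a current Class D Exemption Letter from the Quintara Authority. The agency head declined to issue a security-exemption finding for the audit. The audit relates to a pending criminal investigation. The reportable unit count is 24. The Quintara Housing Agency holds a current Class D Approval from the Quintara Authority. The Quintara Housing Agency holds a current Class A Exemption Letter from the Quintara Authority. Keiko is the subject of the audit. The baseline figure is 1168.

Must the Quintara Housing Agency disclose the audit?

Exception (a) is satisfied on its face — the audit is an unadopted draft; the reportable unit count is 24, under the 27 limit. But applying paragraphs (e)–(f): (e) operates against (a): the baseline figure is 1,168, meeting the 956 threshold. (f), which would lift (e), is not triggered — the record's age is 22 years, short of 28 years. So (a) is unavailable.
Exception (b) requires that the agency head has issued a written security-exemption finding for the record; but the agency head declined to issue a security-exemption finding, so (b) is unavailable.
Exception (c) requires that the record is subject to attorney-client privilege; but the audit carries no privilege marking, so (c) is unavailable.
All of (d)'s requirements are met (the registered capacity is 2,350 units, meeting the 1,940 units threshold; the number of pages in the record is 44, less than the 46 limit). Turning to paragraphs (h)–(n): (h) operates against (d): a current Class D Exemption Letter is held. (i) applies (a current Standing Notice is held), but is set aside by (j): (j) operates against (i): Keiko is the subject of the audit. (k) is engaged (a current Tier 1 Exemption Letter is held), but is overridden by (l): (l) is engaged — the qualifying period is 10 days, meeting the 10 days threshold. (m) is triggered (a current Class D Approval is held), but is displaced by (n): (n) is engaged — the reference index is 156, under the 170 limit. Exception (d) does not apply.
No exception applies. The general rule governs.

Yes — the Quintara Housing Agency must disclose the audit.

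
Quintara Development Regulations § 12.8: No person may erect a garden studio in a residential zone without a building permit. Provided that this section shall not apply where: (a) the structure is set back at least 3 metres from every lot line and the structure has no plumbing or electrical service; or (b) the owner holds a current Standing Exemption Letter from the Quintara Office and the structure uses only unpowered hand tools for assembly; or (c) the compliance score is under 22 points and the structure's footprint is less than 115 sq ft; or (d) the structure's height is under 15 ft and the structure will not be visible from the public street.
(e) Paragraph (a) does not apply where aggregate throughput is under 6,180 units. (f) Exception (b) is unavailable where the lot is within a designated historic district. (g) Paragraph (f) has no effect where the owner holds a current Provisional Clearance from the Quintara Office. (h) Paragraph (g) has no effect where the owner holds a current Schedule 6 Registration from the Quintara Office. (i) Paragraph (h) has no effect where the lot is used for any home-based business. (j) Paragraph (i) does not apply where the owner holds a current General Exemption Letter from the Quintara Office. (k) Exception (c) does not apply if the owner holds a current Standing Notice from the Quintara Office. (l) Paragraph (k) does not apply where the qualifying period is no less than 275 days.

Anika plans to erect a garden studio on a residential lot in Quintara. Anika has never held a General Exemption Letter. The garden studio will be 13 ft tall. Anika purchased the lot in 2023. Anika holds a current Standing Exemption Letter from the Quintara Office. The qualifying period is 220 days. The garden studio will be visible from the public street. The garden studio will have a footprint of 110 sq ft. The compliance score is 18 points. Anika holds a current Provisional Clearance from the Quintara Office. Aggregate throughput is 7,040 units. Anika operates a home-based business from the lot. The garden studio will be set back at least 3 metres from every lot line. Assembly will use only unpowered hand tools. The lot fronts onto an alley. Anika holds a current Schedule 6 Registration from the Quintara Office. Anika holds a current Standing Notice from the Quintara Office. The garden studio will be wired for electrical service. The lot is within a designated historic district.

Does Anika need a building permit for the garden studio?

Exception (a) does not apply: electrical service is planned.
Exception (b): a current Standing Exemption Letter is held; assembly uses only hand tools — every condition holds. Under paragraphs (f)–(j): (f) would limit (b) — the lot is in a historic district — but (g) sets (f) aside: (g) operates against (f): a current Provisional Clearance is held. (h) would limit (g) — a current Schedule 6 Registration is held — but (i) sets (h) aside: (i) operates against (h): a home-based business operates on the lot. (j), which would lift (i), is not triggered — there is no General Exemption Letter in force. So (b) applies.
Exception (c): the compliance score is 18 points, under the 22 points limit; the structure's footprint is 110 sq ft, less than the 115 sq ft limit — every condition holds. Turning to paragraphs (k)–(l): (k) operates against (c): a current Standing Notice is held. (l), which would lift (k), is not triggered — the qualifying period is 220 days, short of 275 days. Exception (c) does not apply.
Exception (d) does not apply: the structure will be visible from the street.

No — exception (b) applies; Anika does not need a building permit.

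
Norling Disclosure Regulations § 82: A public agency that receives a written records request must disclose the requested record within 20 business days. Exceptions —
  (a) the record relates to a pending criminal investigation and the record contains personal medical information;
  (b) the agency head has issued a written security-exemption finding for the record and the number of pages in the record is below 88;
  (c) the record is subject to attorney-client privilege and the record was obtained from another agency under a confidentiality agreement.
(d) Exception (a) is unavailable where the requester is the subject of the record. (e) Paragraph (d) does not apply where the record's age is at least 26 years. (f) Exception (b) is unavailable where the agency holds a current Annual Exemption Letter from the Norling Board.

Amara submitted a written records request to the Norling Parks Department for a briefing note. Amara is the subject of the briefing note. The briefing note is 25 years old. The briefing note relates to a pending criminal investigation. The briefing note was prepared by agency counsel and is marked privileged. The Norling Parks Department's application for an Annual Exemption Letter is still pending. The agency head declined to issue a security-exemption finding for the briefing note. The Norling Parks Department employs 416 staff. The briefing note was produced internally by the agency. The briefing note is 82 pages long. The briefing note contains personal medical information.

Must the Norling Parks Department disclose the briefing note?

Exception (a)'s conditions are all satisfied: the briefing note relates to a pending investigation; the briefing note contains personal medical information. Turning to paragraphs (d)–(e): (d) operates against (a): Amara is the subject of the briefing note. (e) is not triggered (the record's age is 25 years, short of 26 years), so (d) stands. So (a) is unavailable.
Exception (b) requires that the agency head has issued a written security-exemption finding for the record; but the agency head declined to issue a security-exemption finding, so (b) is unavailable.
Exception (c) fails — the briefing note was produced internally.
No exception is made out. the Norling Parks Department falls within the general rule.

Yes — the Norling Parks Department must disclose the briefing note.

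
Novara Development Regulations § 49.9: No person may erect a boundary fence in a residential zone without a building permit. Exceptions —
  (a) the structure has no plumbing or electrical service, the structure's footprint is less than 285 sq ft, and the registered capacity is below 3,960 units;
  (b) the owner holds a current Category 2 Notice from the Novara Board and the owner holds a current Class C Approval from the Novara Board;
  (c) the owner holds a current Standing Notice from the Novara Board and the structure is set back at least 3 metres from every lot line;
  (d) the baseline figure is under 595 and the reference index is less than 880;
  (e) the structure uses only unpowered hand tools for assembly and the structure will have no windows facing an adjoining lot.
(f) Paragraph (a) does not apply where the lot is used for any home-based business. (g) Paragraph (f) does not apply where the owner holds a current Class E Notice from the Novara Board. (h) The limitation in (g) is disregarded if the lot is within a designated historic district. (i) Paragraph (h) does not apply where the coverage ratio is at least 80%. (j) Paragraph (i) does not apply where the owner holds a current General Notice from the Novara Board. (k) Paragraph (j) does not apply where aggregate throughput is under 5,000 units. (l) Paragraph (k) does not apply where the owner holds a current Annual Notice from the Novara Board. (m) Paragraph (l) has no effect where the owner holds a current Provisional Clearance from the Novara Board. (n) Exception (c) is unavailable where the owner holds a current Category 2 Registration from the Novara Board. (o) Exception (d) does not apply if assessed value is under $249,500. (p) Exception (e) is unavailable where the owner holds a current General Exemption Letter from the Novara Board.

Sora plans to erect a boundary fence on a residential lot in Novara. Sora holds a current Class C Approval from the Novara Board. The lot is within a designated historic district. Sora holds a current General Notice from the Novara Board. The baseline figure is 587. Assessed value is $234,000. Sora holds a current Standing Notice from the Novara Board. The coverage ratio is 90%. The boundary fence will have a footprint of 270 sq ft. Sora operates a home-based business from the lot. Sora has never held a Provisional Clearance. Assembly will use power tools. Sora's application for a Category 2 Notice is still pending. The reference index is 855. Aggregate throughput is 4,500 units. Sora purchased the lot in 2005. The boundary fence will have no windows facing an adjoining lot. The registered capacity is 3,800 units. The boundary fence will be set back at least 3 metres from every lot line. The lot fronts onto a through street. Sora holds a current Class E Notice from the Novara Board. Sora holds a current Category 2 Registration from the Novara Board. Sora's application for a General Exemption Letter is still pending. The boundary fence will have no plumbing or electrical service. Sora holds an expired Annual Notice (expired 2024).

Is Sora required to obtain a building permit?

All of (a)'s requirements are met (there is no plumbing or electrical service; the structure's footprint is 270 sq ft, less than the 285 sq ft limit; the registered capacity is 3,800 units, below the 3,960 units limit). Considering the limiting provisions: (f) would limit (a) — a home-based business operates on the lot — but (g) sets (f) aside: (g) operates against (f): a current Class E Notice is held. (h) would limit (g) — the lot is in a historic district — but (i) sets (h) aside: (i) operates against (h): the coverage ratio is 90%, meeting the 80% threshold. (j) applies (a current General Notice is held), but is overridden by (k): (k) operates against (j): aggregate throughput is 4,500 units, under the 5,000 units limit. (l) does not operate here (the Annual Notice is not current), so (k) stands. So (a) applies.
Exception (b) requires that the owner holds a current Category 2 Notice from the Novara Board; but the Category 2 Notice is not current, so (b) is unavailable.
Exception (c): a current Standing Notice is held; the setback is at least 3 m on every side — every condition holds. Turning to paragraph (n): (n) operates against (c): a current Category 2 Registration is held. Exception (c) does not apply.
Exception (d): the baseline figure is 587, under the 595 limit; the reference index is 855, less than the 880 limit — every condition holds. Turning to paragraph (o): (o) operates against (d): assessed value is $234,000, under the $249,500 limit. (d) is therefore removed.
Exception (e) fails — assembly uses power tools.

No — exception (a) applies; Sora does not need a building permit.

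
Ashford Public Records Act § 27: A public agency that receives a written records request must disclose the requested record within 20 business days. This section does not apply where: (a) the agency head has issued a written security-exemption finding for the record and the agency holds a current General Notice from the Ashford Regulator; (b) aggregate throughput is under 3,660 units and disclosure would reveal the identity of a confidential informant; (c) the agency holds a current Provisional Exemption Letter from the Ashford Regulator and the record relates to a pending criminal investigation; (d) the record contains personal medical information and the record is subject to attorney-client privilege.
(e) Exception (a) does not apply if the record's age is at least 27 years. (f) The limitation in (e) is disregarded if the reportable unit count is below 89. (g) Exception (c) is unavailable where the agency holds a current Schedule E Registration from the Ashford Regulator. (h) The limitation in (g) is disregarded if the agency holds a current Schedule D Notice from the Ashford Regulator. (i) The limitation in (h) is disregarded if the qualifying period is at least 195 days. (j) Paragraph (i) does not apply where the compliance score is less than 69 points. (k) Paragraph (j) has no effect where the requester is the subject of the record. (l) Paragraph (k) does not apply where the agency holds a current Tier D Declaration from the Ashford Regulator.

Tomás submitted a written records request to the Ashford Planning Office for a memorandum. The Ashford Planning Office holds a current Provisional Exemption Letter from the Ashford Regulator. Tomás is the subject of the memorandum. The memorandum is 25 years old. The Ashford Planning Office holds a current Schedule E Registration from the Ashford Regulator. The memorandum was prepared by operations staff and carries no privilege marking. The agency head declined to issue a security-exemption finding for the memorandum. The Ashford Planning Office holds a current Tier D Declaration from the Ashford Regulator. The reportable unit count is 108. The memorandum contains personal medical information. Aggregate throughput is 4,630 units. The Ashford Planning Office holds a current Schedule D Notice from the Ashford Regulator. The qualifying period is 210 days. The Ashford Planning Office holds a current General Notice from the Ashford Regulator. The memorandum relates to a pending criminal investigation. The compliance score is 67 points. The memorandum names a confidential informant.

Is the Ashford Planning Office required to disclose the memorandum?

No — exception (c) applies; the Ashford Planning Office is not required to disclose the memorandum.

Exception (a) fails — the agency head declined to issue a security-exemption finding.
Exception (b) fails — aggregate throughput is 4,630 units, not under 3,660 units.
All of (c)'s requirements are met (a current Provisional Exemption Letter is held; the memorandum relates to a pending investigation). Considering the limiting provisions: (g) would limit (c) — a current Schedule E Registration is held — but (h) sets (g) aside: (h) is engaged — a current Schedule D Notice is held. (i) is engaged (the qualifying period is 210 days, meeting the 195 days threshold), but yields to (j): (j) operates against (i): the compliance score is 67 points, less than the 69 points limit. (k) would limit (j) — Tomás is the subject of the memorandum — but (l) sets (k) aside: (l) is engaged — a current Tier D Declaration is held. Exception (c) stands.
Exception (d) does not apply: the memorandum carries no privilege marking.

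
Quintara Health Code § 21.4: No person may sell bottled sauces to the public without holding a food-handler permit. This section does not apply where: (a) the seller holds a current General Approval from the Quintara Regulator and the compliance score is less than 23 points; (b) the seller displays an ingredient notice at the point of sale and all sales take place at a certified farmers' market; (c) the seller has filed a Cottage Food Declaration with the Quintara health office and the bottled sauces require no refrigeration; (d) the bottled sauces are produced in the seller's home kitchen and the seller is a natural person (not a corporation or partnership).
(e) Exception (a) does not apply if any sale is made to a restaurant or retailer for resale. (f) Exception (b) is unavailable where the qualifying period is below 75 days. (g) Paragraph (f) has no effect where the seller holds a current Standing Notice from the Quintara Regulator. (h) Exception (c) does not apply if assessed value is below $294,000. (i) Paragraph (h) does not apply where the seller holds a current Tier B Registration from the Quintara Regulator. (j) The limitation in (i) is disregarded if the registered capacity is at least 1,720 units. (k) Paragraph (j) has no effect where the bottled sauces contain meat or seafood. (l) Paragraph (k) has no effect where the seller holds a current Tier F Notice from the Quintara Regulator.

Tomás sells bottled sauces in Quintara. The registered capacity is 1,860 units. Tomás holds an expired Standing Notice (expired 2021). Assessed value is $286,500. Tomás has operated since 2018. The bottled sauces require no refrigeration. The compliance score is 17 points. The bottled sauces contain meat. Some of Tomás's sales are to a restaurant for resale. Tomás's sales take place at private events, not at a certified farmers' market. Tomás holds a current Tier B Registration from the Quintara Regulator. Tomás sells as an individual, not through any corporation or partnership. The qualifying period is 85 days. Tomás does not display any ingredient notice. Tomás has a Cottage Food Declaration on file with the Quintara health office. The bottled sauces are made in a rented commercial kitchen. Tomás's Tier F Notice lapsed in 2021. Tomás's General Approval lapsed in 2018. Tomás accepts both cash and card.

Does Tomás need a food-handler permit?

No — exception (c) applies; Tomás is not required to hold a food-handler permit.

Exception (a) does not apply: there is no General Approval in force.
Exception (b) does not apply: no ingredient notice is displayed.
Exception (c) is satisfied on its face — a Cottage Food Declaration is on file; the bottled sauces are shelf-stable. As to paragraphs (h)–(l): (h) would limit (c) — assessed value is $286,500, below the $294,000 limit — but (i) sets (h) aside: (i) operates against (h): a current Tier B Registration is held. (j) applies (the registered capacity is 1,860 units, meeting the 1,720 units threshold), but is set aside by (k): (k) operates against (j): the bottled sauces contain meat. (l) is not triggered (no current Tier F Notice is held), so (k) stands. Exception (c) stands.
Exception (d) requires that the bottled sauces are produced in the seller's home kitchen; but the bottled sauces are made in a commercial kitchen, not a home kitchen, so (d) is unavailable.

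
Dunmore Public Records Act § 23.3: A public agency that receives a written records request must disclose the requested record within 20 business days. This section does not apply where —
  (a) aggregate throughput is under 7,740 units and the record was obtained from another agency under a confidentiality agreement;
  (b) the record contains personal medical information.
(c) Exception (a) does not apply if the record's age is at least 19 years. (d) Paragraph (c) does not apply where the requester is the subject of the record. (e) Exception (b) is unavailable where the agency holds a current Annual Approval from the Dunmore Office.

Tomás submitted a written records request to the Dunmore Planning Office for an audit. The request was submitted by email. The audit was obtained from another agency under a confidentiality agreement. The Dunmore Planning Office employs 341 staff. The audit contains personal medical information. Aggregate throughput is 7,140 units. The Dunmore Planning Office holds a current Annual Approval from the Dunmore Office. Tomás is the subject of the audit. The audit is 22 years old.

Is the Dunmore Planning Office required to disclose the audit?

No — exception (a) applies; the Dunmore Planning Office is not required to disclose the audit.

Exception (a)'s conditions are all satisfied: aggregate throughput is 7,140 units, under the 7,740 units limit; the audit was obtained under a confidentiality agreement. Under paragraphs (c)–(d): (c) operates (the record's age is 22 years, meeting the 19 years threshold), but is itself disapplied by (d): (d) operates against (c): Tomás is the subject of the audit. So (a) applies.
All of (b)'s requirements are met (the audit contains personal medical information). But applying paragraph (e): (e) is engaged — a current Annual Approval is held. So (b) is unavailable.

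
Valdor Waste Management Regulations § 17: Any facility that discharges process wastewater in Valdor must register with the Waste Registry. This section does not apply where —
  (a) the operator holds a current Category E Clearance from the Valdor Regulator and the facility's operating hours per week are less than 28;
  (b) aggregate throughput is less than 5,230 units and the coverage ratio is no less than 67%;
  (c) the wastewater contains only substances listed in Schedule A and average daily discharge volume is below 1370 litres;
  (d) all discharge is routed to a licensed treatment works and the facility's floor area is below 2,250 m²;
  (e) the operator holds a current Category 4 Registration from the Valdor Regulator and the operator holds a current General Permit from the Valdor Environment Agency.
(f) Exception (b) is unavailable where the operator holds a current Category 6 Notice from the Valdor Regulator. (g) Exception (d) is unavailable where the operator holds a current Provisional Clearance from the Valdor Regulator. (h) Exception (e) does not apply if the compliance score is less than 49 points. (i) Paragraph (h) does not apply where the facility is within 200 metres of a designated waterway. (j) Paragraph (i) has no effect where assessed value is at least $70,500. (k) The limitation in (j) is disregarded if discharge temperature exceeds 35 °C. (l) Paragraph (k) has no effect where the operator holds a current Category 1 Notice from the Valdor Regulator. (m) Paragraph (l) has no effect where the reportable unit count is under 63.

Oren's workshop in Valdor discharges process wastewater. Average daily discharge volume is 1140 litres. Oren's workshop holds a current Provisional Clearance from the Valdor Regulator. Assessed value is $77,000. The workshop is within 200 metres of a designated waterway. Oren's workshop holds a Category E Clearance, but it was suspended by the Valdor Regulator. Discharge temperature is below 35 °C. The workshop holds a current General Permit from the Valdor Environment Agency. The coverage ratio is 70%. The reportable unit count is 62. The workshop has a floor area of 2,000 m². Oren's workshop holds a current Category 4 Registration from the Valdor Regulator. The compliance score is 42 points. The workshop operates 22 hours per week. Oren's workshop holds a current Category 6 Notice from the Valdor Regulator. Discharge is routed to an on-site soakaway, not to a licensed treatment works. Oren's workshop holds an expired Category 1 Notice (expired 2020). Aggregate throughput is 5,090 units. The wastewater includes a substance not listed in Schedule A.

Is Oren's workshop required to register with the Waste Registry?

Exception (a) fails — the Category E Clearance is not current.
Exception (b)'s conditions are all satisfied: aggregate throughput is 5,090 units, less than the 5,230 units limit; the coverage ratio is 70%, meeting the 67% threshold. But: (f) operates against (b): a current Category 6 Notice is held. So (b) is unavailable.
Exception (c) fails — the wastewater includes a non-Schedule-A substance.
Exception (d) fails — discharge is not routed to a licensed treatment works.
Exception (e): a current Category 4 Registration is held; a current General Permit is held — every condition holds. However, paragraphs (h)–(m) must be considered: (h) is triggered — the compliance score is 42 points, less than the 49 points limit. (i) would limit (h) — the workshop is within 200 m of a designated waterway — but (j) sets (i) aside: (j) operates against (i): assessed value is $77,000, meeting the $70,500 threshold. (k), which would lift (j), is inapplicable — discharge temperature is below 35 °C. So (e) is unavailable.
No exception displaces § 17.

Yes — Oren's workshop must register with the Waste Registry.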